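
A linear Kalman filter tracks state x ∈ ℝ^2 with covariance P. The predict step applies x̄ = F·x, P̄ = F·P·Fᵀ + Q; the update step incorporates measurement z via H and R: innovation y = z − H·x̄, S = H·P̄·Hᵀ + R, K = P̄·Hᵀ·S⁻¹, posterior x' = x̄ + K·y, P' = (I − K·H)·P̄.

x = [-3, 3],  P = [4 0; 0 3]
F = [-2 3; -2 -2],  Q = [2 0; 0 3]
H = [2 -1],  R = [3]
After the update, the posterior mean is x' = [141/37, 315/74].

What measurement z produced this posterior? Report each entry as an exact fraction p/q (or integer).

z = [3]

x̄ = F·x = [15, 0]
P̄ = F·P·Fᵀ + Q = [45 -2; -2 31]
S = H·P̄·Hᵀ + R = [222]
K = P̄·Hᵀ·S⁻¹ = [46/111; -35/222]
x' − x̄ = [-414/37, 315/74] = K·y
y = (KᵀK)⁻¹·Kᵀ·(x' − x̄) = [-27]
z = y + H·x̄ = [-27] + [30] = [3]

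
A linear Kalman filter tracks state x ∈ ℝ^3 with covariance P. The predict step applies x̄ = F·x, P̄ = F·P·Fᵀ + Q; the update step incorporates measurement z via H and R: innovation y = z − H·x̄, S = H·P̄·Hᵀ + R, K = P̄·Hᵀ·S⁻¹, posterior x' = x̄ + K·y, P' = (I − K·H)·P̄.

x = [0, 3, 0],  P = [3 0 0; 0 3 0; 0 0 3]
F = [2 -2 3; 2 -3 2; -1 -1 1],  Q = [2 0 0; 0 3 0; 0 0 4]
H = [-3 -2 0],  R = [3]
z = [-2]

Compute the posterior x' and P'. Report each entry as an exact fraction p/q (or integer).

x̄ = F·x = [-6, -9, -3]
P̄ = F·P·Fᵀ + Q = [53 48 9; 48 54 9; 9 9 13]
y = z − H·x̄ = [-38]
S = H·P̄·Hᵀ + R = [1272]
K = P̄·Hᵀ·S⁻¹ = [-85/424; -21/106; -15/424]
x' = x̄ + K·y = [343/212, -78/53, -351/212]
P' = (I − K·H)·P̄ = [797/424 -267/106 -9/424; -267/106 216/53 9/106; -9/424 9/106 4837/424]

x' = [343/212, -78/53, -351/212]
P' = [797/424 -267/106 -9/424; -267/106 216/53 9/106; -9/424 9/106 4837/424]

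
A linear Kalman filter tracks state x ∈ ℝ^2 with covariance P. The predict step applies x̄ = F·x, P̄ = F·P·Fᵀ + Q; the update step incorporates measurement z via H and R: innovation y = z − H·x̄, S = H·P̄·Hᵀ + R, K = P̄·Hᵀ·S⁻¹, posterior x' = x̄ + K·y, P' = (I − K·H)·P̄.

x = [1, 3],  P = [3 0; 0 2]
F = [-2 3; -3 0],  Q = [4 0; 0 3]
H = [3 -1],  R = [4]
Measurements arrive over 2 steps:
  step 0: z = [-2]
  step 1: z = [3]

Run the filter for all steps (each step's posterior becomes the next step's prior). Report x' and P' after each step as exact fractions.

step 0: x̄ = F·x = [7, -3]
step 0: P̄ = F·P·Fᵀ + Q = [34 18; 18 30]
step 0: y = z − H·x̄ = [-26]
step 0: S = H·P̄·Hᵀ + R = [232]
step 0: K = P̄·Hᵀ·S⁻¹ = [21/58; 3/29]
step 0: x' = x̄ + K·y = [-70/29, -165/29]
step 0: P' = (I − K·H)·P̄ = [104/29 270/29; 270/29 798/29]
step 1: x̄ = F·x = [-355/29, 210/29]
step 1: P̄ = F·P·Fᵀ + Q = [4474/29 -1806/29; -1806/29 1023/29]
step 1: y = z − H·x̄ = [1362/29]
step 1: S = H·P̄·Hᵀ + R = [52241/29]
step 1: K = P̄·Hᵀ·S⁻¹ = [15228/52241; -6441/52241]
step 1: x' = x̄ + K·y = [75689/52241, 75792/52241]
step 1: P' = (I − K·H)·P̄ = [63250/52241 128838/52241; 128838/52241 412278/52241]

step 0: x' = [-70/29, -165/29], P' = [104/29 270/29; 270/29 798/29]
step 1: x' = [75689/52241, 75792/52241], P' = [63250/52241 128838/52241; 128838/52241 412278/52241]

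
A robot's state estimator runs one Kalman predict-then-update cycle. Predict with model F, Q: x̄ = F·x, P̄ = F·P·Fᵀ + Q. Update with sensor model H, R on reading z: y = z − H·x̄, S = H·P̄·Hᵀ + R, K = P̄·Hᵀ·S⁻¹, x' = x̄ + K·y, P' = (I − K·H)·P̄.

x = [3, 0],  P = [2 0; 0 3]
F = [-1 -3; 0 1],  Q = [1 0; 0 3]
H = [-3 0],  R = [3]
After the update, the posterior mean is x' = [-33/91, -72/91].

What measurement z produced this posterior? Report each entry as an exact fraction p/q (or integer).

x̄ = F·x = [-3, 0]
P̄ = F·P·Fᵀ + Q = [30 -9; -9 6]
S = H·P̄·Hᵀ + R = [273]
K = P̄·Hᵀ·S⁻¹ = [-30/91; 9/91]
x' − x̄ = [240/91, -72/91] = K·y
y = (KᵀK)⁻¹·Kᵀ·(x' − x̄) = [-8]
z = y + H·x̄ = [-8] + [9] = [1]

z = [1]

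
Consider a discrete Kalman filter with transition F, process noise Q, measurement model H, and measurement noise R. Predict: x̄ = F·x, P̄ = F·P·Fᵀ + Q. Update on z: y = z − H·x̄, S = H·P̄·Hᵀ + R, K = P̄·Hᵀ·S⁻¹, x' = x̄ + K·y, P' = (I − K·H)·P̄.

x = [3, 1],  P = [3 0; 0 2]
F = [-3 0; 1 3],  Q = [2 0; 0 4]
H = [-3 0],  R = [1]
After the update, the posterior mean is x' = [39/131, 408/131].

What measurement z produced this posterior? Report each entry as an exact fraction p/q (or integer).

z = [-1]

x̄ = F·x = [-9, 6]
P̄ = F·P·Fᵀ + Q = [29 -9; -9 25]
S = H·P̄·Hᵀ + R = [262]
K = P̄·Hᵀ·S⁻¹ = [-87/262; 27/262]
x' − x̄ = [1218/131, -378/131] = K·y
y = (KᵀK)⁻¹·Kᵀ·(x' − x̄) = [-28]
z = y + H·x̄ = [-28] + [27] = [-1]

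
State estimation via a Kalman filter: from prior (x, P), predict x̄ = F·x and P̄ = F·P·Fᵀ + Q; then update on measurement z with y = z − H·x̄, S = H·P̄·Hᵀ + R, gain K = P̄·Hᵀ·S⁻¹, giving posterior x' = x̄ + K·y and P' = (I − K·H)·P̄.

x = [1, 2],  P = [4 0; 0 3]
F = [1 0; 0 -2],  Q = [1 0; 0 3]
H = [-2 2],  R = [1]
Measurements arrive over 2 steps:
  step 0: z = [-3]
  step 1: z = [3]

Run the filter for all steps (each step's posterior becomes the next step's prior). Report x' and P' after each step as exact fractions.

step 0: x' = [11/81, -38/27], P' = [305/81 100/27; 100/27 35/9]
step 1: x' = [6339/12437, 25090/12437], P' = [11258/12437 10272/12437; 10272/12437 12375/12437]

step 0: x̄ = F·x = [1, -4]
step 0: P̄ = F·P·Fᵀ + Q = [5 0; 0 15]
step 0: y = z − H·x̄ = [7]
step 0: S = H·P̄·Hᵀ + R = [81]
step 0: K = P̄·Hᵀ·S⁻¹ = [-10/81; 10/27]
step 0: x' = x̄ + K·y = [11/81, -38/27]
step 0: P' = (I − K·H)·P̄ = [305/81 100/27; 100/27 35/9]
step 1: x̄ = F·x = [11/81, 76/27]
step 1: P̄ = F·P·Fᵀ + Q = [386/81 -200/27; -200/27 167/9]
step 1: y = z − H·x̄ = [-191/81]
step 1: S = H·P̄·Hᵀ + R = [12437/81]
step 1: K = P̄·Hᵀ·S⁻¹ = [-1972/12437; 4206/12437]
step 1: x' = x̄ + K·y = [6339/12437, 25090/12437]
step 1: P' = (I − K·H)·P̄ = [11258/12437 10272/12437; 10272/12437 12375/12437]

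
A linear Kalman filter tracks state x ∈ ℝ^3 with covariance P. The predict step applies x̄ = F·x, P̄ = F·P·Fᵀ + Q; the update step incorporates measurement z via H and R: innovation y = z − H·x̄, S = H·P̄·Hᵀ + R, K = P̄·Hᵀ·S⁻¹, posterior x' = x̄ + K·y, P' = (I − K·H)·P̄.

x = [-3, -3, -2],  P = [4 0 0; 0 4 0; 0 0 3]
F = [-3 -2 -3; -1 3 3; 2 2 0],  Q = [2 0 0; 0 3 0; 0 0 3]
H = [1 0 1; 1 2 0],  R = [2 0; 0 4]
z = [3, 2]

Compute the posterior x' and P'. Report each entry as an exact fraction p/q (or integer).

x' = [4012/273, -16859/2639, -12877/1131]
P' = [9944/273 -1650/91 -1336/39; -1650/91 26407/2639 6426/377; -1336/39 6426/377 38434/1131]

x̄ = F·x = [21, -12, -12]
P̄ = F·P·Fᵀ + Q = [81 -39 -40; -39 70 16; -40 16 35]
y = z − H·x̄ = [-6, 5]
S = H·P̄·Hᵀ + R = [38 -5; -5 209]
K = P̄·Hᵀ·S⁻¹ = [296/273 11/273; -1434/2639 1241/2639; -155/1131 -47/1131]
x' = x̄ + K·y = [4012/273, -16859/2639, -12877/1131]
P' = (I − K·H)·P̄ = [9944/273 -1650/91 -1336/39; -1650/91 26407/2639 6426/377; -1336/39 6426/377 38434/1131]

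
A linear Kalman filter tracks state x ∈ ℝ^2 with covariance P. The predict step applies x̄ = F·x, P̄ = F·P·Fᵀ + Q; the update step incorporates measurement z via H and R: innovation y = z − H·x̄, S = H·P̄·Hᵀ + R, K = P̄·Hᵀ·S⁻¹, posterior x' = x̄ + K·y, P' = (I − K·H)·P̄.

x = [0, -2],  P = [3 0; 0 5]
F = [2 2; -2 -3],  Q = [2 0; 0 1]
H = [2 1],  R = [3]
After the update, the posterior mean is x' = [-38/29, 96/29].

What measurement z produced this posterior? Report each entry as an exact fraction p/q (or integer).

z = [1]

x̄ = F·x = [-4, 6]
P̄ = F·P·Fᵀ + Q = [34 -42; -42 58]
S = H·P̄·Hᵀ + R = [29]
K = P̄·Hᵀ·S⁻¹ = [26/29; -26/29]
x' − x̄ = [78/29, -78/29] = K·y
y = (KᵀK)⁻¹·Kᵀ·(x' − x̄) = [3]
z = y + H·x̄ = [3] + [-2] = [1]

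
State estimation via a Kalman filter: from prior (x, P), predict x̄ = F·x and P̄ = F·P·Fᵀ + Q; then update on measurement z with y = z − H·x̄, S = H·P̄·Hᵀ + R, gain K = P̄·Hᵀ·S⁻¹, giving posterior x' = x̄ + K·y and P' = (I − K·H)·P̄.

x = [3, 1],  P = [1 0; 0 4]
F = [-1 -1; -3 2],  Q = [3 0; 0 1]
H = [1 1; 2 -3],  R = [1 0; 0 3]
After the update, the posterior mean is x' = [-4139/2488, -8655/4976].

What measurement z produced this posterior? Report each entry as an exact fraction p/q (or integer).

z = [-3, 2]

x̄ = F·x = [-4, -7]
P̄ = F·P·Fᵀ + Q = [8 -5; -5 26]
S = H·P̄·Hᵀ + R = [25 -57; -57 329]
K = P̄·Hᵀ·S⁻¹ = [1377/2488 473/2488; 1893/4976 -1003/4976]
x' − x̄ = [5813/2488, 26177/4976] = K·y
y = (KᵀK)⁻¹·Kᵀ·(x' − x̄) = [8, -11]
z = y + H·x̄ = [8, -11] + [-11, 13] = [-3, 2]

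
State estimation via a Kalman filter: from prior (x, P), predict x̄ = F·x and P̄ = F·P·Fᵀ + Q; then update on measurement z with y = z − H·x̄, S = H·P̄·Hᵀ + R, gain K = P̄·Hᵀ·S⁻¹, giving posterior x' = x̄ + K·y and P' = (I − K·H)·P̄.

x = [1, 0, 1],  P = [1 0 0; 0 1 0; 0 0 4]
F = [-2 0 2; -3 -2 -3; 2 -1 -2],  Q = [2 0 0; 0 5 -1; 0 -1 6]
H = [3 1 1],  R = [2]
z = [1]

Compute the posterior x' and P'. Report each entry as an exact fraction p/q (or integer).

x' = [28/13, -59/13, -14/13]
P' = [174/13 -310/13 -204/13; -310/13 4553/91 285/13; -204/13 285/13 323/13]

x̄ = F·x = [0, -6, 0]
P̄ = F·P·Fᵀ + Q = [22 -18 -20; -18 54 19; -20 19 27]
y = z − H·x̄ = [7]
S = H·P̄·Hᵀ + R = [91]
K = P̄·Hᵀ·S⁻¹ = [4/13; 19/91; -2/13]
x' = x̄ + K·y = [28/13, -59/13, -14/13]
P' = (I − K·H)·P̄ = [174/13 -310/13 -204/13; -310/13 4553/91 285/13; -204/13 285/13 323/13]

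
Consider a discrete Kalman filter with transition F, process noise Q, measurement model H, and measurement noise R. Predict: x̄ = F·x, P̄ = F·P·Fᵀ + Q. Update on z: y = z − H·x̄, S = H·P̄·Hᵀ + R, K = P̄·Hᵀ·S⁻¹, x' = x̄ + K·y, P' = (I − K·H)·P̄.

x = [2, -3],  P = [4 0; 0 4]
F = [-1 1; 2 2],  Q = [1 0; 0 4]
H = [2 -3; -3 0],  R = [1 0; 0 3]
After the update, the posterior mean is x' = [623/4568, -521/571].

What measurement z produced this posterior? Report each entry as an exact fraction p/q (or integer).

z = [3, -1]

x̄ = F·x = [-5, -2]
P̄ = F·P·Fᵀ + Q = [9 0; 0 36]
S = H·P̄·Hᵀ + R = [361 -54; -54 84]
K = P̄·Hᵀ·S⁻¹ = [9/4568 -2925/9136; -189/571 -243/1142]
x' − x̄ = [23463/4568, 621/571] = K·y
y = (KᵀK)⁻¹·Kᵀ·(x' − x̄) = [7, -16]
z = y + H·x̄ = [7, -16] + [-4, 15] = [3, -1]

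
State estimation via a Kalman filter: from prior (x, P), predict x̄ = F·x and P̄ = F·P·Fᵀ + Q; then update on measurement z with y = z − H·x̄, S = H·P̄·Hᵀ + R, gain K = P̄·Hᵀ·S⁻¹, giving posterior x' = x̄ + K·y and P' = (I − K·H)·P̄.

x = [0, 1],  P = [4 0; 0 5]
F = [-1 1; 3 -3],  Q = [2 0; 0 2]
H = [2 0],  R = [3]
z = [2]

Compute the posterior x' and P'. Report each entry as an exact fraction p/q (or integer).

x' = [1, -3]
P' = [33/47 -81/47; -81/47 985/47]

x̄ = F·x = [1, -3]
P̄ = F·P·Fᵀ + Q = [11 -27; -27 83]
y = z − H·x̄ = [0]
S = H·P̄·Hᵀ + R = [47]
K = P̄·Hᵀ·S⁻¹ = [22/47; -54/47]
x' = x̄ + K·y = [1, -3]
P' = (I − K·H)·P̄ = [33/47 -81/47; -81/47 985/47]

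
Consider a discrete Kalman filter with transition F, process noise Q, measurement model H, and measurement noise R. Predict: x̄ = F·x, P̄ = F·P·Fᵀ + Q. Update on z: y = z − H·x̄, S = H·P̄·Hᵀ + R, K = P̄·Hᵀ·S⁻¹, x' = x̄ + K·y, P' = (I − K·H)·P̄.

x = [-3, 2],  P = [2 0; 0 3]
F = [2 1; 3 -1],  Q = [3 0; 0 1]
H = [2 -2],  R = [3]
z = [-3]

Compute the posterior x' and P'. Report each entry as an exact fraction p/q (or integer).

x̄ = F·x = [-4, -11]
P̄ = F·P·Fᵀ + Q = [14 9; 9 22]
y = z − H·x̄ = [-17]
S = H·P̄·Hᵀ + R = [75]
K = P̄·Hᵀ·S⁻¹ = [2/15; -26/75]
x' = x̄ + K·y = [-94/15, -383/75]
P' = (I − K·H)·P̄ = [38/3 187/15; 187/15 974/75]

x' = [-94/15, -383/75]
P' = [38/3 187/15; 187/15 974/75]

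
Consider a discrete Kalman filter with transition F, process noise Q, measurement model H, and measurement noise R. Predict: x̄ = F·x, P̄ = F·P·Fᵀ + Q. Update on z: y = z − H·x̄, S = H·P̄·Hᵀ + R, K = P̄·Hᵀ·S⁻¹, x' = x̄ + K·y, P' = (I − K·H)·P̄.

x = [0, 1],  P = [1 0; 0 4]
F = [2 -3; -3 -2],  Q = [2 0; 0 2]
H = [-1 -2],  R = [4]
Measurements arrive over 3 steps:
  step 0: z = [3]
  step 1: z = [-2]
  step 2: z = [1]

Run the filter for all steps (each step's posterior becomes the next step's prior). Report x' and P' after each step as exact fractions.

step 0: x̄ = F·x = [-3, -2]
step 0: P̄ = F·P·Fᵀ + Q = [42 18; 18 27]
step 0: y = z − H·x̄ = [-4]
step 0: S = H·P̄·Hᵀ + R = [226]
step 0: K = P̄·Hᵀ·S⁻¹ = [-39/113; -36/113]
step 0: x' = x̄ + K·y = [-183/113, -82/113]
step 0: P' = (I − K·H)·P̄ = [1704/113 -774/113; -774/113 459/113]
step 1: x̄ = F·x = [-120/113, 713/113]
step 1: P̄ = F·P·Fᵀ + Q = [20461/113 -11340/113; -11340/113 8110/113]
step 1: y = z − H·x̄ = [1080/113]
step 1: S = H·P̄·Hᵀ + R = [7993/113]
step 1: K = P̄·Hᵀ·S⁻¹ = [2219/7993; -4880/7993]
step 1: x' = x̄ + K·y = [12720/7993, 3793/7993]
step 1: P' = (I − K·H)·P̄ = [1403724/7993 -706300/7993; -706300/7993 362910/7993]
step 2: x̄ = F·x = [14061/7993, -45746/7993]
step 2: P̄ = F·P·Fᵀ + Q = [17372672/7993 -9776384/7993; -9776384/7993 5625542/7993]
step 2: y = z − H·x̄ = [-69438/7993]
step 2: S = H·P̄·Hᵀ + R = [801276/7993]
step 2: K = P̄·Hᵀ·S⁻¹ = [545024/200319; -368675/200319]
step 2: x' = x̄ + K·y = [-1460807/66773, 685444/66773]
step 2: P' = (I − K·H)·P̄ = [286734848/200319 -144457472/200319; -144457472/200319 72966086/200319]

step 0: x' = [-183/113, -82/113], P' = [1704/113 -774/113; -774/113 459/113]
step 1: x' = [12720/7993, 3793/7993], P' = [1403724/7993 -706300/7993; -706300/7993 362910/7993]
step 2: x' = [-1460807/66773, 685444/66773], P' = [286734848/200319 -144457472/200319; -144457472/200319 72966086/200319]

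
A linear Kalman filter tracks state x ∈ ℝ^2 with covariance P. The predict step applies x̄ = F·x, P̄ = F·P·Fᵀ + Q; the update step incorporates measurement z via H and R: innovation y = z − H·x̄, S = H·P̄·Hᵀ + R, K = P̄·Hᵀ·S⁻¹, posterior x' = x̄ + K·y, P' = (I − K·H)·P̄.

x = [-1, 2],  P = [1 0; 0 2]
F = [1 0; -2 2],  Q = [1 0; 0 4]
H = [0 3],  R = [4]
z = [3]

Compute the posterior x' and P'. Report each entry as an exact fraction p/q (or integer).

x' = [-29/74, 42/37]
P' = [65/37 -2/37; -2/37 16/37]

x̄ = F·x = [-1, 6]
P̄ = F·P·Fᵀ + Q = [2 -2; -2 16]
y = z − H·x̄ = [-15]
S = H·P̄·Hᵀ + R = [148]
K = P̄·Hᵀ·S⁻¹ = [-3/74; 12/37]
x' = x̄ + K·y = [-29/74, 42/37]
P' = (I − K·H)·P̄ = [65/37 -2/37; -2/37 16/37]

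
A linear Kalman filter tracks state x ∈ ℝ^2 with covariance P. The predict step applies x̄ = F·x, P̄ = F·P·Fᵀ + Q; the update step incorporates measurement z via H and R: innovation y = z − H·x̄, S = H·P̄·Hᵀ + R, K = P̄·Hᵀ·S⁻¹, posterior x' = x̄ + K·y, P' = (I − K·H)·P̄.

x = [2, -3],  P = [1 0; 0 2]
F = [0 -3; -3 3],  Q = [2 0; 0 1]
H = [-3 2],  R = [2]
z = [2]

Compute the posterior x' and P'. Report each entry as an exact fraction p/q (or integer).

x' = [-179/85, -116/51]
P' = [164/85 46/17; 46/17 218/51]

x̄ = F·x = [9, -15]
P̄ = F·P·Fᵀ + Q = [20 -18; -18 28]
y = z − H·x̄ = [59]
S = H·P̄·Hᵀ + R = [510]
K = P̄·Hᵀ·S⁻¹ = [-16/85; 11/51]
x' = x̄ + K·y = [-179/85, -116/51]
P' = (I − K·H)·P̄ = [164/85 46/17; 46/17 218/51]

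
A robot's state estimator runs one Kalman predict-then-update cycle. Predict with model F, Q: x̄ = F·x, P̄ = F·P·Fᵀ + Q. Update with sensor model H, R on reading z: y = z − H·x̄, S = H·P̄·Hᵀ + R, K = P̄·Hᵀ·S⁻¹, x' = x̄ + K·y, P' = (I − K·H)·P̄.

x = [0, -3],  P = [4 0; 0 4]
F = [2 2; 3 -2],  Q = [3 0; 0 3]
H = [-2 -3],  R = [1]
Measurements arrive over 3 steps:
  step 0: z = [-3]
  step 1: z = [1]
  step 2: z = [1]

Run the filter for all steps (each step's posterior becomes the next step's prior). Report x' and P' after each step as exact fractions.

step 0: x̄ = F·x = [-6, 6]
step 0: P̄ = F·P·Fᵀ + Q = [35 8; 8 55]
step 0: y = z − H·x̄ = [3]
step 0: S = H·P̄·Hᵀ + R = [732]
step 0: K = P̄·Hᵀ·S⁻¹ = [-47/366; -181/732]
step 0: x' = x̄ + K·y = [-779/122, 1283/244]
step 0: P' = (I − K·H)·P̄ = [4196/183 -5579/366; -5579/366 7499/732]
step 1: x̄ = F·x = [-275/122, -1810/61]
step 1: P̄ = F·P·Fᵀ + Q = [2516/183 12098/183; 12098/183 79286/183]
step 1: y = z − H·x̄ = [-5644/61]
step 1: S = H·P̄·Hᵀ + R = [868997/183]
step 1: K = P̄·Hᵀ·S⁻¹ = [-41326/868997; -262054/868997]
step 1: x' = x̄ + K·y = [3729733/1737994, -1538554/868997]
step 1: P' = (I − K·H)·P̄ = [2615072/868997 -1729606/868997; -1729606/868997 1240422/868997]
step 2: x̄ = F·x = [652625/868997, 17343415/1737994]
step 2: P̄ = F·P·Fᵀ + Q = [4192119/868997 7269532/868997; 7269532/868997 51859599/868997]
step 2: y = z − H·x̄ = [56378739/1737994]
step 2: S = H·P̄·Hᵀ + R = [571608248/868997]
step 2: K = P̄·Hᵀ·S⁻¹ = [-15096417/285804124; -170117861/571608248]
step 2: x' = x̄ + K·y = [-550141279/571608248, 371242453/1143216496]
step 2: P' = (I − K·H)·P̄ = [427113837/142902062 -564452977/285804124; -564452977/285804124 809309923/571608248]

step 0: x' = [-779/122, 1283/244], P' = [4196/183 -5579/366; -5579/366 7499/732]
step 1: x' = [3729733/1737994, -1538554/868997], P' = [2615072/868997 -1729606/868997; -1729606/868997 1240422/868997]
step 2: x' = [-550141279/571608248, 371242453/1143216496], P' = [427113837/142902062 -564452977/285804124; -564452977/285804124 809309923/571608248]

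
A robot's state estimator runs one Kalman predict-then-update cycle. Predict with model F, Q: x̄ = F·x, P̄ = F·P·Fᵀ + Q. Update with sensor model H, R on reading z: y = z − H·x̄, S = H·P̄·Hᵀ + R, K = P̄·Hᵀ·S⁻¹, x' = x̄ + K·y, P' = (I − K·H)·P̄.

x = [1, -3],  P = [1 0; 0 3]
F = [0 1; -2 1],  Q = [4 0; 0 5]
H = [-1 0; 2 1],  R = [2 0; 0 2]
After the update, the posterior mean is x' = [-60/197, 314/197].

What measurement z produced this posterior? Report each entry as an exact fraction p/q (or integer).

z = [2, 2]

x̄ = F·x = [-3, -5]
P̄ = F·P·Fᵀ + Q = [7 3; 3 12]
S = H·P̄·Hᵀ + R = [9 -17; -17 54]
K = P̄·Hᵀ·S⁻¹ = [-89/197 34/197; 144/197 111/197]
x' − x̄ = [531/197, 1299/197] = K·y
y = (KᵀK)⁻¹·Kᵀ·(x' − x̄) = [-1, 13]
z = y + H·x̄ = [-1, 13] + [3, -11] = [2, 2]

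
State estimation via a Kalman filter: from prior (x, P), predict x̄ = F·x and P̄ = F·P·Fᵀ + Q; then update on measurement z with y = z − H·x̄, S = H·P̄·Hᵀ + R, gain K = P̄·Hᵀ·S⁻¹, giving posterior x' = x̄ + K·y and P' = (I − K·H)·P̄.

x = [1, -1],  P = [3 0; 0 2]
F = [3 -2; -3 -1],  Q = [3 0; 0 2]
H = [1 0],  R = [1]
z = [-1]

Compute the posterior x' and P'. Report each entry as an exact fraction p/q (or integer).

x' = [-11/13, 20/13]
P' = [38/39 -23/39; -23/39 680/39]

x̄ = F·x = [5, -2]
P̄ = F·P·Fᵀ + Q = [38 -23; -23 31]
y = z − H·x̄ = [-6]
S = H·P̄·Hᵀ + R = [39]
K = P̄·Hᵀ·S⁻¹ = [38/39; -23/39]
x' = x̄ + K·y = [-11/13, 20/13]
P' = (I − K·H)·P̄ = [38/39 -23/39; -23/39 680/39]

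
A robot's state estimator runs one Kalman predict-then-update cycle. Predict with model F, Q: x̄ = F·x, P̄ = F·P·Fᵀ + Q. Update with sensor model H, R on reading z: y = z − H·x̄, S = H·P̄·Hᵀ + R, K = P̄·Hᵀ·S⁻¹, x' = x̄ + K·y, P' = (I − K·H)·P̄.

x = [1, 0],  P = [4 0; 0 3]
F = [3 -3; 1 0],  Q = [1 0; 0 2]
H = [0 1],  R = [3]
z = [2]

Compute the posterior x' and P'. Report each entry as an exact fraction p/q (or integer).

x' = [13/3, 5/3]
P' = [48 4; 4 2]

x̄ = F·x = [3, 1]
P̄ = F·P·Fᵀ + Q = [64 12; 12 6]
y = z − H·x̄ = [1]
S = H·P̄·Hᵀ + R = [9]
K = P̄·Hᵀ·S⁻¹ = [4/3; 2/3]
x' = x̄ + K·y = [13/3, 5/3]
P' = (I − K·H)·P̄ = [48 4; 4 2]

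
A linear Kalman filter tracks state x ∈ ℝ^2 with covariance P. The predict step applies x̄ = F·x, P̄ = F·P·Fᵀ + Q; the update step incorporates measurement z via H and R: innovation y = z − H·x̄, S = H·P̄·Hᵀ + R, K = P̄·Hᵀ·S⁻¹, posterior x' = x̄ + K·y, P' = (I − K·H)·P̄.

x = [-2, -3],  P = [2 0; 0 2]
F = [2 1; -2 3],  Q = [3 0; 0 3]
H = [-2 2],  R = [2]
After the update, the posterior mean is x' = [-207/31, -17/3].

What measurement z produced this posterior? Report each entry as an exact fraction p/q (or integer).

x̄ = F·x = [-7, -5]
P̄ = F·P·Fᵀ + Q = [13 -2; -2 29]
S = H·P̄·Hᵀ + R = [186]
K = P̄·Hᵀ·S⁻¹ = [-5/31; 1/3]
x' − x̄ = [10/31, -2/3] = K·y
y = (KᵀK)⁻¹·Kᵀ·(x' − x̄) = [-2]
z = y + H·x̄ = [-2] + [4] = [2]

z = [2]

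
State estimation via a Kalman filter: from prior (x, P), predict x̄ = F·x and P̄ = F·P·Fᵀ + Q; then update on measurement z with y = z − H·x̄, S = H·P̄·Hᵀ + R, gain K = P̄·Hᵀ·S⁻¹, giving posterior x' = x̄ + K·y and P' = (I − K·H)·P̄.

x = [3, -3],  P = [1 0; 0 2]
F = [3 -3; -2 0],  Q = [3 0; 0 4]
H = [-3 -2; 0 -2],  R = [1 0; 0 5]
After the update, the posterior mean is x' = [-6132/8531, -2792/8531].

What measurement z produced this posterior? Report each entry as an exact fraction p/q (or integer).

z = [3, -1]

x̄ = F·x = [18, -6]
P̄ = F·P·Fᵀ + Q = [30 -6; -6 8]
S = H·P̄·Hᵀ + R = [231 -4; -4 37]
K = P̄·Hᵀ·S⁻¹ = [-2838/8531 2460/8531; 10/8531 -3688/8531]
x' − x̄ = [-159690/8531, 48394/8531] = K·y
y = (KᵀK)⁻¹·Kᵀ·(x' − x̄) = [45, -13]
z = y + H·x̄ = [45, -13] + [-42, 12] = [3, -1]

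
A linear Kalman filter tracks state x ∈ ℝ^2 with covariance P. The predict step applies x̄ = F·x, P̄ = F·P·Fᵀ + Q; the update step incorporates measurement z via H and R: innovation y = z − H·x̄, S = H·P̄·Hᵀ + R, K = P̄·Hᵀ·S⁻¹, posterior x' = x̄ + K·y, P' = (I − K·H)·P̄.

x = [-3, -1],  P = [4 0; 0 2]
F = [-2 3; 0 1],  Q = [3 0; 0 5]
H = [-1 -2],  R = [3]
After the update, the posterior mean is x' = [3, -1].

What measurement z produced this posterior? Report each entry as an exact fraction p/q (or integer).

x̄ = F·x = [3, -1]
P̄ = F·P·Fᵀ + Q = [37 6; 6 7]
S = H·P̄·Hᵀ + R = [92]
K = P̄·Hᵀ·S⁻¹ = [-49/92; -5/23]
x' − x̄ = [0, 0] = K·y
y = (KᵀK)⁻¹·Kᵀ·(x' − x̄) = [0]
z = y + H·x̄ = [0] + [-1] = [-1]

z = [-1]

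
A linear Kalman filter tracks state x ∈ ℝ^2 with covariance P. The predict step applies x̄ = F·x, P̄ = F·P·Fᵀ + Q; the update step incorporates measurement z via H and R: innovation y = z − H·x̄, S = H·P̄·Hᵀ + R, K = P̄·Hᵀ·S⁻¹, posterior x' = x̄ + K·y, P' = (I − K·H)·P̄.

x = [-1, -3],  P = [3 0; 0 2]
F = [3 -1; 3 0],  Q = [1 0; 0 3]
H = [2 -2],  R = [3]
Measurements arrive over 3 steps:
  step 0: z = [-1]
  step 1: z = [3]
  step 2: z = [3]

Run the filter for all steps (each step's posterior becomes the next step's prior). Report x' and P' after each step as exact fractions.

step 0: x' = [-14/9, -13/9], P' = [86/3 85/3; 85/3 86/3]
step 1: x' = [-1329/401, -1930/401], P' = [10443/401 10941/401; 10941/401 11733/401]
step 2: x' = [-5661/54551, -91473/54551], P' = [1236441/54551 1298508/54551; 1298508/54551 1400586/54551]

step 0: x̄ = F·x = [0, -3]
step 0: P̄ = F·P·Fᵀ + Q = [30 27; 27 30]
step 0: y = z − H·x̄ = [-7]
step 0: S = H·P̄·Hᵀ + R = [27]
step 0: K = P̄·Hᵀ·S⁻¹ = [2/9; -2/9]
step 0: x' = x̄ + K·y = [-14/9, -13/9]
step 0: P' = (I − K·H)·P̄ = [86/3 85/3; 85/3 86/3]
step 1: x̄ = F·x = [-29/9, -14/3]
step 1: P̄ = F·P·Fᵀ + Q = [353/3 173; 173 261]
step 1: y = z − H·x̄ = [1/9]
step 1: S = H·P̄·Hᵀ + R = [401/3]
step 1: K = P̄·Hᵀ·S⁻¹ = [-332/401; -528/401]
step 1: x' = x̄ + K·y = [-1329/401, -1930/401]
step 1: P' = (I − K·H)·P̄ = [10443/401 10941/401; 10941/401 11733/401]
step 2: x̄ = F·x = [-2057/401, -3987/401]
step 2: P̄ = F·P·Fᵀ + Q = [40475/401 61164/401; 61164/401 95190/401]
step 2: y = z − H·x̄ = [-2657/401]
step 2: S = H·P̄·Hᵀ + R = [54551/401]
step 2: K = P̄·Hᵀ·S⁻¹ = [-41378/54551; -68052/54551]
step 2: x' = x̄ + K·y = [-5661/54551, -91473/54551]
step 2: P' = (I − K·H)·P̄ = [1236441/54551 1298508/54551; 1298508/54551 1400586/54551]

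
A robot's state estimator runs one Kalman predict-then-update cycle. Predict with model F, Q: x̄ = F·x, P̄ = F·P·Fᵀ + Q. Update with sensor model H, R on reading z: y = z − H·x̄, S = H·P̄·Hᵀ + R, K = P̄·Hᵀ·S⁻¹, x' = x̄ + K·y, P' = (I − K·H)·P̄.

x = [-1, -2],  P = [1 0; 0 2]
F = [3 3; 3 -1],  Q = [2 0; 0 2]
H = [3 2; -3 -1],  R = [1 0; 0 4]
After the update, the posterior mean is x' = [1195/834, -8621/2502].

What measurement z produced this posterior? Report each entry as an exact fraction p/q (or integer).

x̄ = F·x = [-9, -1]
P̄ = F·P·Fᵀ + Q = [29 3; 3 13]
S = H·P̄·Hᵀ + R = [350 -314; -314 296]
K = P̄·Hᵀ·S⁻¹ = [-61/417 -383/834; 863/1251 1645/2502]
x' − x̄ = [8701/834, -6119/2502] = K·y
y = (KᵀK)⁻¹·Kᵀ·(x' − x̄) = [26, -31]
z = y + H·x̄ = [26, -31] + [-29, 28] = [-3, -3]

z = [-3, -3]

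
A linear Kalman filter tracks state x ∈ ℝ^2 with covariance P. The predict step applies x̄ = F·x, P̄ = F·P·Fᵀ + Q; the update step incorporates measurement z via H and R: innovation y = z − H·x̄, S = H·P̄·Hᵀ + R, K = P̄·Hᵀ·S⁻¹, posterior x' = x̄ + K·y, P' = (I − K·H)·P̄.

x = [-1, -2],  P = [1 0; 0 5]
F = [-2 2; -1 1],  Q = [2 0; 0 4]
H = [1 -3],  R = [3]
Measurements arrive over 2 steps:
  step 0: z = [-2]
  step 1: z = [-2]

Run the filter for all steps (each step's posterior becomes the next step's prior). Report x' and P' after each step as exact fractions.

step 0: x̄ = F·x = [-2, -1]
step 0: P̄ = F·P·Fᵀ + Q = [26 12; 12 10]
step 0: y = z − H·x̄ = [-3]
step 0: S = H·P̄·Hᵀ + R = [47]
step 0: K = P̄·Hᵀ·S⁻¹ = [-10/47; -18/47]
step 0: x' = x̄ + K·y = [-64/47, 7/47]
step 0: P' = (I − K·H)·P̄ = [1122/47 384/47; 384/47 146/47]
step 1: x̄ = F·x = [142/47, 71/47]
step 1: P̄ = F·P·Fᵀ + Q = [2094/47 1000/47; 1000/47 688/47]
step 1: y = z − H·x̄ = [-23/47]
step 1: S = H·P̄·Hᵀ + R = [2427/47]
step 1: K = P̄·Hᵀ·S⁻¹ = [-302/809; -1064/2427]
step 1: x' = x̄ + K·y = [2592/809, 4187/2427]
step 1: P' = (I − K·H)·P̄ = [30222/809 10376/809; 10376/809 11440/2427]

step 0: x' = [-64/47, 7/47], P' = [1122/47 384/47; 384/47 146/47]
step 1: x' = [2592/809, 4187/2427], P' = [30222/809 10376/809; 10376/809 11440/2427]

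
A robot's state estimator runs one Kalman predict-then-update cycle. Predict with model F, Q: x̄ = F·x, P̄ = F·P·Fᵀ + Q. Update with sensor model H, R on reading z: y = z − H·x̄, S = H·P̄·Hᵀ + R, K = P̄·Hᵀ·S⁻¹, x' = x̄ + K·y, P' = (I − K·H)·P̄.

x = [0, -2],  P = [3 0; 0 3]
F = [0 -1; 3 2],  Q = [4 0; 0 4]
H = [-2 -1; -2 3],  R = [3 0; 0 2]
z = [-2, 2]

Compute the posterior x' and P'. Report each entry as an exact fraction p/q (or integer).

x' = [9906/18521, 18454/18521]
P' = [7727/18521 3674/18521; 3674/18521 5558/18521]

x̄ = F·x = [2, -4]
P̄ = F·P·Fᵀ + Q = [7 -6; -6 43]
y = z − H·x̄ = [-2, 18]
S = H·P̄·Hᵀ + R = [50 -77; -77 489]
K = P̄·Hᵀ·S⁻¹ = [-6376/18521 -2216/18521; -4302/18521 4663/18521]
x' = x̄ + K·y = [9906/18521, 18454/18521]
P' = (I − K·H)·P̄ = [7727/18521 3674/18521; 3674/18521 5558/18521]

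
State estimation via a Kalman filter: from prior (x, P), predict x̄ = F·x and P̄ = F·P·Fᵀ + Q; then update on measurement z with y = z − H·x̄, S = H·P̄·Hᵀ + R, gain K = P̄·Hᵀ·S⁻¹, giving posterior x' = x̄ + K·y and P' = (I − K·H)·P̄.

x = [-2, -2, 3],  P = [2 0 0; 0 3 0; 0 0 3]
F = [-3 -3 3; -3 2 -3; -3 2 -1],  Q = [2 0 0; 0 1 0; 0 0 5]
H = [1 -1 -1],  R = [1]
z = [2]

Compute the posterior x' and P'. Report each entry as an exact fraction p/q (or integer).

x̄ = F·x = [21, -7, -1]
P̄ = F·P·Fᵀ + Q = [74 -27 -9; -27 58 39; -9 39 38]
y = z − H·x̄ = [-27]
S = H·P̄·Hᵀ + R = [321]
K = P̄·Hᵀ·S⁻¹ = [110/321; -124/321; -86/321]
x' = x̄ + K·y = [1257/107, 367/107, 667/107]
P' = (I − K·H)·P̄ = [11654/321 4973/321 6571/321; 4973/321 3242/321 1855/321; 6571/321 1855/321 4802/321]

x' = [1257/107, 367/107, 667/107]
P' = [11654/321 4973/321 6571/321; 4973/321 3242/321 1855/321; 6571/321 1855/321 4802/321]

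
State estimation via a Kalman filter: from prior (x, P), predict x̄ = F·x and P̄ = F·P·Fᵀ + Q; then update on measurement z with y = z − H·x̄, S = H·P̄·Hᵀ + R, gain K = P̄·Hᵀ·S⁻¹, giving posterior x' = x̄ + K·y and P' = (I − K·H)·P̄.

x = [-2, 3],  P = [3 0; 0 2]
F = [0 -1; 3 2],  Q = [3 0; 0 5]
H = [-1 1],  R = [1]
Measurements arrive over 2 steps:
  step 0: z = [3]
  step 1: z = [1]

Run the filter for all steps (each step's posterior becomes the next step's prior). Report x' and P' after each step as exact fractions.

step 0: x' = [-3, 0], P' = [7/2 10/3; 10/3 112/27]
step 1: x' = [-4580/2481, -2279/2481], P' = [2027/827 5623/2481; 5623/2481 7628/2481]

step 0: x̄ = F·x = [-3, 0]
step 0: P̄ = F·P·Fᵀ + Q = [5 -4; -4 40]
step 0: y = z − H·x̄ = [0]
step 0: S = H·P̄·Hᵀ + R = [54]
step 0: K = P̄·Hᵀ·S⁻¹ = [-1/6; 22/27]
step 0: x' = x̄ + K·y = [-3, 0]
step 0: P' = (I − K·H)·P̄ = [7/2 10/3; 10/3 112/27]
step 1: x̄ = F·x = [0, -9]
step 1: P̄ = F·P·Fᵀ + Q = [193/27 -494/27; -494/27 5027/54]
step 1: y = z − H·x̄ = [10]
step 1: S = H·P̄·Hᵀ + R = [827/6]
step 1: K = P̄·Hᵀ·S⁻¹ = [-458/2481; 2005/2481]
step 1: x' = x̄ + K·y = [-4580/2481, -2279/2481]
step 1: P' = (I − K·H)·P̄ = [2027/827 5623/2481; 5623/2481 7628/2481]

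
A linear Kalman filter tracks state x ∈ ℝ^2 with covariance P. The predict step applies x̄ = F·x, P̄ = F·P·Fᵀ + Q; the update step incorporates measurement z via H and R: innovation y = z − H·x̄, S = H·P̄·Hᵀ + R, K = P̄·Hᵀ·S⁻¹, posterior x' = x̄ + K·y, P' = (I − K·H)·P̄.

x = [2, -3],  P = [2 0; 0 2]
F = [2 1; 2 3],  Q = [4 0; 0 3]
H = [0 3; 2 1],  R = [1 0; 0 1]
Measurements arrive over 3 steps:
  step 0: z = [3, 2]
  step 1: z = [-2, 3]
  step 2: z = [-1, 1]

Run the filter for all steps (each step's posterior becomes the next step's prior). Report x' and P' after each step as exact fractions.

step 0: x̄ = F·x = [1, -5]
step 0: P̄ = F·P·Fᵀ + Q = [14 14; 14 29]
step 0: y = z − H·x̄ = [18, 5]
step 0: S = H·P̄·Hᵀ + R = [262 171; 171 142]
step 0: K = P̄·Hᵀ·S⁻¹ = [-1218/7963 3822/7963; 2607/7963 57/7963]
step 0: x' = x̄ + K·y = [5149/7963, 7396/7963]
step 0: P' = (I − K·H)·P̄ = [2114/7963 -406/7963; -406/7963 869/7963]
step 1: x̄ = F·x = [17694/7963, 32486/7963]
step 1: P̄ = F·P·Fᵀ + Q = [39553/7963 7815/7963; 7815/7963 35294/7963]
step 1: y = z − H·x̄ = [-113384/7963, -43985/7963]
step 1: S = H·P̄·Hᵀ + R = [325609/7963 152772/7963; 152772/7963 232729/7963]
step 1: K = P̄·Hᵀ·S⁻¹ = [-982389/6585379 3104423/6585379; 2117550/6585379 50924/6585379]
step 1: x' = x̄ + K·y = [11473169/6585379, -3566942/6585379]
step 1: P' = (I − K·H)·P̄ = [1715943/6585379 -327463/6585379; -327463/6585379 705850/6585379]
step 2: x̄ = F·x = [19379396/6585379, 12245512/6585379]
step 2: P̄ = F·P·Fᵀ + Q = [32601286/6585379 6361618/6585379; 6361618/6585379 29043003/6585379]
step 2: y = z − H·x̄ = [-43321915/6585379, -44418925/6585379]
step 2: S = H·P̄·Hᵀ + R = [267972406/6585379 125298717/6585379; 125298717/6585379 191479998/6585379]
step 2: K = P̄·Hᵀ·S⁻¹ = [-268905474/1802558227 849656006/1802558227; 579577187/1802558227 41766239/5407674681]
step 2: x' = x̄ + K·y = [1342547388/1802558227, -1664391242/5407674681]
step 2: P' = (I − K·H)·P̄ = [469645582/1802558227 -89635158/1802558227; -89635158/1802558227 579577187/5407674681]

step 0: x' = [5149/7963, 7396/7963], P' = [2114/7963 -406/7963; -406/7963 869/7963]
step 1: x' = [11473169/6585379, -3566942/6585379], P' = [1715943/6585379 -327463/6585379; -327463/6585379 705850/6585379]
step 2: x' = [1342547388/1802558227, -1664391242/5407674681], P' = [469645582/1802558227 -89635158/1802558227; -89635158/1802558227 579577187/5407674681]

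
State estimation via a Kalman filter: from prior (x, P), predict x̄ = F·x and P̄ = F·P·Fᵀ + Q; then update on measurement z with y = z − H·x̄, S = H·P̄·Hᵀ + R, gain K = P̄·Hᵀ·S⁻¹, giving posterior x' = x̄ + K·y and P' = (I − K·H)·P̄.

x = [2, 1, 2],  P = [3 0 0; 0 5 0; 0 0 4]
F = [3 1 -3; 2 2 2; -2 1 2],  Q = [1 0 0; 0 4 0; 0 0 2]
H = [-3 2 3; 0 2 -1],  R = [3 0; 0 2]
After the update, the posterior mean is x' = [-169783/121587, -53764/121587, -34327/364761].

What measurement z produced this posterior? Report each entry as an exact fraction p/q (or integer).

z = [3, -1]

x̄ = F·x = [1, 10, 1]
P̄ = F·P·Fᵀ + Q = [69 4 -37; 4 52 14; -37 14 35]
S = H·P̄·Hᵀ + R = [1933 24; 24 189]
K = P̄·Hᵀ·S⁻¹ = [-6630/40529 31475/121587; 2574/40529 56918/121587; 15428/121587 -19387/364761]
x' − x̄ = [-291370/121587, -1269634/121587, -399088/364761] = K·y
y = (KᵀK)⁻¹·Kᵀ·(x' − x̄) = [-17, -20]
z = y + H·x̄ = [-17, -20] + [20, 19] = [3, -1]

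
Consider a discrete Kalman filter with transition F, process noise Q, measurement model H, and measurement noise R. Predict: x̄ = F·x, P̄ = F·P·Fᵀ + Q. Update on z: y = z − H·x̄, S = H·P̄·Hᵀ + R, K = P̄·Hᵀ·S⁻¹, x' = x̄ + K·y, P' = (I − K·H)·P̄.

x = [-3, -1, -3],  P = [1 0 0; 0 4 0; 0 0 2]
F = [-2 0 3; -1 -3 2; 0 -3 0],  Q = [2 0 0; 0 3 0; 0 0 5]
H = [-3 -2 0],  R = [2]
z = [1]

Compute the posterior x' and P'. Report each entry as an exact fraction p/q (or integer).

x̄ = F·x = [-3, 0, 3]
P̄ = F·P·Fᵀ + Q = [24 14 0; 14 48 36; 0 36 41]
y = z − H·x̄ = [-8]
S = H·P̄·Hᵀ + R = [578]
K = P̄·Hᵀ·S⁻¹ = [-50/289; -69/289; -36/289]
x' = x̄ + K·y = [-467/289, 552/289, 1155/289]
P' = (I − K·H)·P̄ = [1936/289 -2854/289 -3600/289; -2854/289 4350/289 5436/289; -3600/289 5436/289 9257/289]

x' = [-467/289, 552/289, 1155/289]
P' = [1936/289 -2854/289 -3600/289; -2854/289 4350/289 5436/289; -3600/289 5436/289 9257/289]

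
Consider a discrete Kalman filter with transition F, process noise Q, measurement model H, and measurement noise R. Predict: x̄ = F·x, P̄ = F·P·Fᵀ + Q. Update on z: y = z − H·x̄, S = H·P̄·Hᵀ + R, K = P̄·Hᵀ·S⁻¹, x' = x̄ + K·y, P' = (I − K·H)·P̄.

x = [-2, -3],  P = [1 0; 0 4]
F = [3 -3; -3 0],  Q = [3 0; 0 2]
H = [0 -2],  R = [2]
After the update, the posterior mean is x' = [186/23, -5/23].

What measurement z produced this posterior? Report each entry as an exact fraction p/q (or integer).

x̄ = F·x = [3, 6]
P̄ = F·P·Fᵀ + Q = [48 -9; -9 11]
S = H·P̄·Hᵀ + R = [46]
K = P̄·Hᵀ·S⁻¹ = [9/23; -11/23]
x' − x̄ = [117/23, -143/23] = K·y
y = (KᵀK)⁻¹·Kᵀ·(x' − x̄) = [13]
z = y + H·x̄ = [13] + [-12] = [1]

z = [1]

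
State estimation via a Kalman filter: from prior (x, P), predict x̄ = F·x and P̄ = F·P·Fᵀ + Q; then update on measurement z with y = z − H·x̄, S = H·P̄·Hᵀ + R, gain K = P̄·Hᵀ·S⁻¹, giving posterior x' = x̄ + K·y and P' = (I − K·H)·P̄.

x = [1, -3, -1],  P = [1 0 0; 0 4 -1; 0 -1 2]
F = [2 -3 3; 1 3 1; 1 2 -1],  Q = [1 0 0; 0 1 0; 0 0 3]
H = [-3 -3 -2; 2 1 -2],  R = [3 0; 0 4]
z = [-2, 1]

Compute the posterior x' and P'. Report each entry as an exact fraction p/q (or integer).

x' = [234351/78154, -117149/39077, 71677/78154]
P' = [288389/78154 -165166/39077 64911/78154; -165166/39077 204600/39077 -45840/39077; 64911/78154 -45840/39077 55263/78154]

x̄ = F·x = [8, -9, -4]
P̄ = F·P·Fᵀ + Q = [77 -34 -37; -34 34 24; -37 24 26]
y = z − H·x̄ = [-13, -14]
S = H·P̄·Hᵀ + R = [338 -132; -132 514]
K = P̄·Hᵀ·S⁻¹ = [-1331/78154 14578/39077; -8874/39077 -8513/39077; -10073/78154 -9048/39077]
x' = x̄ + K·y = [234351/78154, -117149/39077, 71677/78154]
P' = (I − K·H)·P̄ = [288389/78154 -165166/39077 64911/78154; -165166/39077 204600/39077 -45840/39077; 64911/78154 -45840/39077 55263/78154]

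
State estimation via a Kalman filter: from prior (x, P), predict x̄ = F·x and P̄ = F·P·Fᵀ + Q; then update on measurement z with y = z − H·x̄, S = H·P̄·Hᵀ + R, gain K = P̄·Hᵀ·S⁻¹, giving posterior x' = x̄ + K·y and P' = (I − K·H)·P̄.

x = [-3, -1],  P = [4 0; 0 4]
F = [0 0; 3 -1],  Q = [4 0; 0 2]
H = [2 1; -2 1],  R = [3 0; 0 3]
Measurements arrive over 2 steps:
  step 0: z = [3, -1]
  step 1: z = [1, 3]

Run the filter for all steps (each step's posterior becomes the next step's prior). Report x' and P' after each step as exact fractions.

step 0: x' = [32/35, 20/29], P' = [12/35 0; 0 42/29]
step 1: x' = [-16/35, 32780/16309], P' = [12/35 0; 0 19896/16309]

step 0: x̄ = F·x = [0, -8]
step 0: P̄ = F·P·Fᵀ + Q = [4 0; 0 42]
step 0: y = z − H·x̄ = [11, 7]
step 0: S = H·P̄·Hᵀ + R = [61 26; 26 61]
step 0: K = P̄·Hᵀ·S⁻¹ = [8/35 -8/35; 14/29 14/29]
step 0: x' = x̄ + K·y = [32/35, 20/29]
step 0: P' = (I − K·H)·P̄ = [12/35 0; 0 42/29]
step 1: x̄ = F·x = [0, 2084/1015]
step 1: P̄ = F·P·Fᵀ + Q = [4 0; 0 6632/1015]
step 1: y = z − H·x̄ = [-1069/1015, 961/1015]
step 1: S = H·P̄·Hᵀ + R = [25917/1015 -9608/1015; -9608/1015 25917/1015]
step 1: K = P̄·Hᵀ·S⁻¹ = [8/35 -8/35; 6632/16309 6632/16309]
step 1: x' = x̄ + K·y = [-16/35, 32780/16309]
step 1: P' = (I − K·H)·P̄ = [12/35 0; 0 19896/16309]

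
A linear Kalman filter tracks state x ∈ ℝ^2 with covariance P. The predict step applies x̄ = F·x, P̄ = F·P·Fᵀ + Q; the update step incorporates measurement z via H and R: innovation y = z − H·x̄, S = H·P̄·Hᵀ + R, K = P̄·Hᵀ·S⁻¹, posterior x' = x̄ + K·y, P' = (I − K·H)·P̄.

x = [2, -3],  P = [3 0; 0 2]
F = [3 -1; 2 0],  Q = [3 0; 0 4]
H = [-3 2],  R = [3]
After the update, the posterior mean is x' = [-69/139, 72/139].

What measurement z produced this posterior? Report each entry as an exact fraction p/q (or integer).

x̄ = F·x = [9, 4]
P̄ = F·P·Fᵀ + Q = [32 18; 18 16]
S = H·P̄·Hᵀ + R = [139]
K = P̄·Hᵀ·S⁻¹ = [-60/139; -22/139]
x' − x̄ = [-1320/139, -484/139] = K·y
y = (KᵀK)⁻¹·Kᵀ·(x' − x̄) = [22]
z = y + H·x̄ = [22] + [-19] = [3]

z = [3]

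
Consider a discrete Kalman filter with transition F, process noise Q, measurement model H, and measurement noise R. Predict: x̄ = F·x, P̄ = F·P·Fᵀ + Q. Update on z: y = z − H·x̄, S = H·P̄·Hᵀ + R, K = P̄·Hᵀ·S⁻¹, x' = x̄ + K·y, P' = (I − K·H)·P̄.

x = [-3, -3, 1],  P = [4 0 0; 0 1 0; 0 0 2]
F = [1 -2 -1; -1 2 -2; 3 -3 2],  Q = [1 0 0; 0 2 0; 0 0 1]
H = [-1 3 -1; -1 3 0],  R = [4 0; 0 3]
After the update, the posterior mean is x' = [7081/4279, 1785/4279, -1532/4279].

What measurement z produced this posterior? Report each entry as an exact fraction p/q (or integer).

x̄ = F·x = [2, -5, 2]
P̄ = F·P·Fᵀ + Q = [11 -4 14; -4 18 -26; 14 -26 54]
S = H·P̄·Hᵀ + R = [439 289; 289 200]
K = P̄·Hᵀ·S⁻¹ = [-753/4279 596/4279; 38/4279 1186/4279; -2612/4279 1806/4279]
x' − x̄ = [-1477/4279, 23180/4279, -10090/4279] = K·y
y = (KᵀK)⁻¹·Kᵀ·(x' − x̄) = [17, 19]
z = y + H·x̄ = [17, 19] + [-19, -17] = [-2, 2]

z = [-2, 2]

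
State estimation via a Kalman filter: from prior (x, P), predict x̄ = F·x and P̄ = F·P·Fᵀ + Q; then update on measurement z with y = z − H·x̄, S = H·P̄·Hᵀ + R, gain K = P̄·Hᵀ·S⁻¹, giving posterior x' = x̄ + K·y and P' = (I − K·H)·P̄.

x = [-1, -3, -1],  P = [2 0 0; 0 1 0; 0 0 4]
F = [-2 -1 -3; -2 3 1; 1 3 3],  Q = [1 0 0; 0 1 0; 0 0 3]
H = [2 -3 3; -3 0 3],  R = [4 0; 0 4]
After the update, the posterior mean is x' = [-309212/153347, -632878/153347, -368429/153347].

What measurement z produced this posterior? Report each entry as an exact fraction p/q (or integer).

x̄ = F·x = [8, -8, -13]
P̄ = F·P·Fᵀ + Q = [46 -7 -43; -7 22 17; -43 17 50]
S = H·P̄·Hᵀ + R = [98 87; 87 1642]
K = P̄·Hᵀ·S⁻¹ = [-3043/153347 -24774/153347; -53882/153347 9579/153347; -2927/153347 26211/153347]
x' − x̄ = [-1535988/153347, 593898/153347, 1625082/153347] = K·y
y = (KᵀK)⁻¹·Kᵀ·(x' − x̄) = [0, 62]
z = y + H·x̄ = [0, 62] + [1, -63] = [1, -1]

z = [1, -1]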